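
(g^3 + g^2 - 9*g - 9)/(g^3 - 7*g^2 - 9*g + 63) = (g + 1)/(g - 7)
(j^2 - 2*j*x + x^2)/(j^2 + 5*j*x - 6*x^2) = (j - x)/(j + 6*x)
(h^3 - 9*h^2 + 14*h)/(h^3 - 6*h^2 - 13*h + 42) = h/(h + 3)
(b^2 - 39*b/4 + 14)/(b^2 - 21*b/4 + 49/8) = 2*(b - 8)/(2*b - 7)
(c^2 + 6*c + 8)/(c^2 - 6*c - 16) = (c + 4)/(c - 8)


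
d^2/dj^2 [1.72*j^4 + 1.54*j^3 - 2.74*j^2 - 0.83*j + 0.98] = 20.64*j^2 + 9.24*j - 5.48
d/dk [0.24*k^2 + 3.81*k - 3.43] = 0.48*k + 3.81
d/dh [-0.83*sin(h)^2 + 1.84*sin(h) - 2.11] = (1.84 - 1.66*sin(h))*cos(h)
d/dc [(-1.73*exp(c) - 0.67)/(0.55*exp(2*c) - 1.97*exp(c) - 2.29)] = (0.9515*exp(2*c) + 0.737*exp(c) + 2.6418)*exp(c)/(0.3025*exp(4*c) - 2.167*exp(3*c) + 1.3619*exp(2*c) + 9.0226*exp(c) + 5.2441)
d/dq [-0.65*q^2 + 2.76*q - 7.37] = 2.76 - 1.3*q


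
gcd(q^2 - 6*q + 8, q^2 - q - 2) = q - 2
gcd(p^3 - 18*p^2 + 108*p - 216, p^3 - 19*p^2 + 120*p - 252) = p^2 - 12*p + 36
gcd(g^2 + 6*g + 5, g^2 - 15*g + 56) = 1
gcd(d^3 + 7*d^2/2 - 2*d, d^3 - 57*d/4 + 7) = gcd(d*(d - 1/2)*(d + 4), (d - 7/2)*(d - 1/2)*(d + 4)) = d^2 + 7*d/2 - 2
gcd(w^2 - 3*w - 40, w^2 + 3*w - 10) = w + 5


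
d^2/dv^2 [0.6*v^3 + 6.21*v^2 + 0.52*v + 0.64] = 3.6*v + 12.42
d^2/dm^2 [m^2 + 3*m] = 2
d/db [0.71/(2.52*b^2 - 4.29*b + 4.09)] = (3.0459 - 3.5784*b)/(2.52*b^2 - 4.29*b + 4.09)^2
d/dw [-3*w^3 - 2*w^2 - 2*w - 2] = -9*w^2 - 4*w - 2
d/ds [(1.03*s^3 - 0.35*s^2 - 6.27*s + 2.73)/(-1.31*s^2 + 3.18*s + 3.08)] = (-1.3493*s^4 + 6.5508*s^3 + 0.1905*s^2 + 4.9966*s - 27.993)/(1.7161*s^4 - 8.3316*s^3 + 2.0428*s^2 + 19.5888*s + 9.4864)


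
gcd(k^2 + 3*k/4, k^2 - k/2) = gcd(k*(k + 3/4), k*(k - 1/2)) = k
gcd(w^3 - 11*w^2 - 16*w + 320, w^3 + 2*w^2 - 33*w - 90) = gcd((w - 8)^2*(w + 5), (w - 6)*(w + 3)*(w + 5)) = w + 5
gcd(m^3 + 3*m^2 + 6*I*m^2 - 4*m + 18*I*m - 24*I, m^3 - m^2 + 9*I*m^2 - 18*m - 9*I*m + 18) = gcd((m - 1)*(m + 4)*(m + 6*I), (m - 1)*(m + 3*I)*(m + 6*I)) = m^2 + m*(-1 + 6*I) - 6*I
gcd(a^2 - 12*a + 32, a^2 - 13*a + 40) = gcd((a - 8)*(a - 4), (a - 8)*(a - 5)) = a - 8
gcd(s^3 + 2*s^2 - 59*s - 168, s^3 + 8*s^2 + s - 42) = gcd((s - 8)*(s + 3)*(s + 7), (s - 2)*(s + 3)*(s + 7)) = s^2 + 10*s + 21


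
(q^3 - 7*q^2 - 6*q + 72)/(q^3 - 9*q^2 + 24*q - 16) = (q^2 - 3*q - 18)/(q^2 - 5*q + 4)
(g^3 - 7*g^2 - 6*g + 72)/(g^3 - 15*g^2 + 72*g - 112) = (g^2 - 3*g - 18)/(g^2 - 11*g + 28)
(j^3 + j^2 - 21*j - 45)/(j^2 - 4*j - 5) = (j^2 + 6*j + 9)/(j + 1)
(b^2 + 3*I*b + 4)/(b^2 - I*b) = (b + 4*I)/b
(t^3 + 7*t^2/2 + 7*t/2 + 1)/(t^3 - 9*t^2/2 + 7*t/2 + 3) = (t^2 + 3*t + 2)/(t^2 - 5*t + 6)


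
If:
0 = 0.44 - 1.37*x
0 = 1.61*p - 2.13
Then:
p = 1.32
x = 0.32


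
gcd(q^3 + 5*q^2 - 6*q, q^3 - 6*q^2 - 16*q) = q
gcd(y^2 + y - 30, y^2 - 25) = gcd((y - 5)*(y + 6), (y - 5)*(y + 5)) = y - 5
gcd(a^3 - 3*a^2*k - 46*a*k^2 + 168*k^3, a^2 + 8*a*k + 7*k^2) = a + 7*k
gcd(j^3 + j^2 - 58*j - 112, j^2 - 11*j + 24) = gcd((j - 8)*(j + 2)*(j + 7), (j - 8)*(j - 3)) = j - 8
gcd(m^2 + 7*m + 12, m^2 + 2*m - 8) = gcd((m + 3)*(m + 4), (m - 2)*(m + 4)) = m + 4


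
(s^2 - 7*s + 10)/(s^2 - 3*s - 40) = (-s^2 + 7*s - 10)/(-s^2 + 3*s + 40)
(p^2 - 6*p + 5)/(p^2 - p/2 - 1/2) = 2*(p - 5)/(2*p + 1)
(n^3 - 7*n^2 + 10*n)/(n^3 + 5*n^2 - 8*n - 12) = n*(n - 5)/(n^2 + 7*n + 6)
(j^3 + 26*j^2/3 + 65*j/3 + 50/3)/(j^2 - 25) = (3*j^2 + 11*j + 10)/(3*(j - 5))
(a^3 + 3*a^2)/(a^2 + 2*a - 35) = a^2*(a + 3)/(a^2 + 2*a - 35)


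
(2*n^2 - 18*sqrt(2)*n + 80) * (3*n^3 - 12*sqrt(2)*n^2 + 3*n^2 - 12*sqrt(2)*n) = 6*n^5 - 78*sqrt(2)*n^4 + 6*n^4 - 78*sqrt(2)*n^3 + 672*n^3 - 960*sqrt(2)*n^2 + 672*n^2 - 960*sqrt(2)*n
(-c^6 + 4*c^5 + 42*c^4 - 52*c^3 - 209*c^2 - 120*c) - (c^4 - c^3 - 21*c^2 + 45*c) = -c^6 + 4*c^5 + 41*c^4 - 51*c^3 - 188*c^2 - 165*c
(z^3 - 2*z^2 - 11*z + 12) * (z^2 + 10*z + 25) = z^5 + 8*z^4 - 6*z^3 - 148*z^2 - 155*z + 300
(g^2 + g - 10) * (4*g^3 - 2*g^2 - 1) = 4*g^5 + 2*g^4 - 42*g^3 + 19*g^2 - g + 10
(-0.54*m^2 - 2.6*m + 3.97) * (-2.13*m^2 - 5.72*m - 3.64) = 1.1502*m^4 + 8.6268*m^3 + 8.3815*m^2 - 13.2444*m - 14.4508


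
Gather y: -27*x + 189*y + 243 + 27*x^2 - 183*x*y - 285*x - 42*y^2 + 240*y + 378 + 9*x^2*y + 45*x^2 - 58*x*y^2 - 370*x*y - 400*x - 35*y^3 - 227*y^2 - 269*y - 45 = 72*x^2 - 712*x - 35*y^3 + y^2*(-58*x - 269) + y*(9*x^2 - 553*x + 160) + 576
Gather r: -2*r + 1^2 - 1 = -2*r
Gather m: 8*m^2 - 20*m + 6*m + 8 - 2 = 8*m^2 - 14*m + 6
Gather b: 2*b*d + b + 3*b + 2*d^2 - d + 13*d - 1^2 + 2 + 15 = b*(2*d + 4) + 2*d^2 + 12*d + 16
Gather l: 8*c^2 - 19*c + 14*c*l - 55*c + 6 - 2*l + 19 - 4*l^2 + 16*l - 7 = 8*c^2 - 74*c - 4*l^2 + l*(14*c + 14) + 18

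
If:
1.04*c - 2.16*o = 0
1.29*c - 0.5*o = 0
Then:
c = 0.00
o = 0.00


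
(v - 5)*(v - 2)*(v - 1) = v^3 - 8*v^2 + 17*v - 10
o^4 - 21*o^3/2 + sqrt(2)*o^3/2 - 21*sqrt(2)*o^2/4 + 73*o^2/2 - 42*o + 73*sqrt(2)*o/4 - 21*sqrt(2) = (o - 4)*(o - 7/2)*(o - 3)*(o + sqrt(2)/2)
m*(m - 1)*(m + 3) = m^3 + 2*m^2 - 3*m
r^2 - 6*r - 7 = (r - 7)*(r + 1)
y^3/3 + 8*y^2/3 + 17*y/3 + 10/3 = (y/3 + 1/3)*(y + 2)*(y + 5)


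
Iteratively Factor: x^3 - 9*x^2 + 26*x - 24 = (x - 3)*(x^2 - 6*x + 8) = (x - 4)*(x - 3)*(x - 2)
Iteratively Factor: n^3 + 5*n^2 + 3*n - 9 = (n - 1)*(n^2 + 6*n + 9) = (n - 1)*(n + 3)*(n + 3)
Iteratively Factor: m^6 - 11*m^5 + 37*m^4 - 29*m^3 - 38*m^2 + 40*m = (m - 1)*(m^5 - 10*m^4 + 27*m^3 - 2*m^2 - 40*m) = (m - 5)*(m - 1)*(m^4 - 5*m^3 + 2*m^2 + 8*m) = (m - 5)*(m - 2)*(m - 1)*(m^3 - 3*m^2 - 4*m) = m*(m - 5)*(m - 2)*(m - 1)*(m^2 - 3*m - 4) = m*(m - 5)*(m - 4)*(m - 2)*(m - 1)*(m + 1)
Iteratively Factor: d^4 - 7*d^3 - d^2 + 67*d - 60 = (d - 4)*(d^3 - 3*d^2 - 13*d + 15) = (d - 5)*(d - 4)*(d^2 + 2*d - 3) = (d - 5)*(d - 4)*(d + 3)*(d - 1)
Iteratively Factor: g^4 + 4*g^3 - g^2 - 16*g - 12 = (g + 2)*(g^3 + 2*g^2 - 5*g - 6) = (g + 1)*(g + 2)*(g^2 + g - 6) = (g - 2)*(g + 1)*(g + 2)*(g + 3)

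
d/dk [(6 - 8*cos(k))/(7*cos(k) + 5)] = 82*sin(k)/(7*cos(k) + 5)^2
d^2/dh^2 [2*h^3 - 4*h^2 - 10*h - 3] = 12*h - 8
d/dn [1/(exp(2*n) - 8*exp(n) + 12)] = 2*(4 - exp(n))*exp(n)/(exp(2*n) - 8*exp(n) + 12)^2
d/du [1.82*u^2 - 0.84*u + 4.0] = 3.64*u - 0.84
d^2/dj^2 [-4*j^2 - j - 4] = -8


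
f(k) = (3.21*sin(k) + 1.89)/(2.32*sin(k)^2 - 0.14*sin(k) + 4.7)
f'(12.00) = 0.51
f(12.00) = 0.03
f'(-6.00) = 0.50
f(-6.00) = 0.58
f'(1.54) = -0.00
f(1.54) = 0.74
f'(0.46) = 0.34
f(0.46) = 0.65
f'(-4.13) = -0.04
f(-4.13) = 0.74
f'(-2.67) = -0.58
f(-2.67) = 0.08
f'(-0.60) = 0.49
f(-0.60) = 0.01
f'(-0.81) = 0.34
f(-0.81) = -0.07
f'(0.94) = 0.05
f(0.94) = 0.73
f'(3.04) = -0.65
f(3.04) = 0.47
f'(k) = (-4.64*sin(k)*cos(k) + 0.14*cos(k))*(3.21*sin(k) + 1.89)/(2.32*sin(k)^2 - 0.14*sin(k) + 4.7)^2 + 3.21*cos(k)/(2.32*sin(k)^2 - 0.14*sin(k) + 4.7)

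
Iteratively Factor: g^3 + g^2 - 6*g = (g)*(g^2 + g - 6) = g*(g + 3)*(g - 2)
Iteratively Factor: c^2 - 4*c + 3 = (c - 1)*(c - 3)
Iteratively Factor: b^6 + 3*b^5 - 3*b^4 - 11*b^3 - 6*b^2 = (b + 1)*(b^5 + 2*b^4 - 5*b^3 - 6*b^2) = b*(b + 1)*(b^4 + 2*b^3 - 5*b^2 - 6*b) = b*(b + 1)*(b + 3)*(b^3 - b^2 - 2*b) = b^2*(b + 1)*(b + 3)*(b^2 - b - 2) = b^2*(b + 1)^2*(b + 3)*(b - 2)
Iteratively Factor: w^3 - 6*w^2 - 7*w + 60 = (w + 3)*(w^2 - 9*w + 20) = (w - 5)*(w + 3)*(w - 4)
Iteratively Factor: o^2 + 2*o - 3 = (o - 1)*(o + 3)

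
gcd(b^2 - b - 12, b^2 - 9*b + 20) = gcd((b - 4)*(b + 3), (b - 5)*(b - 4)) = b - 4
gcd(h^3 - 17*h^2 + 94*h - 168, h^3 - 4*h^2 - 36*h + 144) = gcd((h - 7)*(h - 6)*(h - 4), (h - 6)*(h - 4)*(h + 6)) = h^2 - 10*h + 24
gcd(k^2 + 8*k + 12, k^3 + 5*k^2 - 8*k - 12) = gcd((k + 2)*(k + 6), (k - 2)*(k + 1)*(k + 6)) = k + 6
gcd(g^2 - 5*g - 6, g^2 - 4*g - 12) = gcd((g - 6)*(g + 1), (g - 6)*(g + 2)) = g - 6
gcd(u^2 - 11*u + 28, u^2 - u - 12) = u - 4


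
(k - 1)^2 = k^2 - 2*k + 1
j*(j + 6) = j^2 + 6*j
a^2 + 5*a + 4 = (a + 1)*(a + 4)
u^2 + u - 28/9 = (u - 4/3)*(u + 7/3)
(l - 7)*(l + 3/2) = l^2 - 11*l/2 - 21/2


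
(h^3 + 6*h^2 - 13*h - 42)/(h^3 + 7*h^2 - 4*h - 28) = (h - 3)/(h - 2)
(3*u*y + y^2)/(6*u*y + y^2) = (3*u + y)/(6*u + y)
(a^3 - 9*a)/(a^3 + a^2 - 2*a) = (a^2 - 9)/(a^2 + a - 2)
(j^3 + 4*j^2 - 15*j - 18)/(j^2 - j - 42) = (j^2 - 2*j - 3)/(j - 7)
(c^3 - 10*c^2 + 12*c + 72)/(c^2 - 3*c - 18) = (c^2 - 4*c - 12)/(c + 3)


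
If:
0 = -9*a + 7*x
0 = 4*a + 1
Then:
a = -1/4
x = -9/28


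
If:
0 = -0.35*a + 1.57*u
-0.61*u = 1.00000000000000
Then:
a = -7.35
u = -1.64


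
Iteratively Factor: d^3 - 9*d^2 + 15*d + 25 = (d + 1)*(d^2 - 10*d + 25) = (d - 5)*(d + 1)*(d - 5)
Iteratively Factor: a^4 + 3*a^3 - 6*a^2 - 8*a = (a + 1)*(a^3 + 2*a^2 - 8*a) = (a + 1)*(a + 4)*(a^2 - 2*a) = (a - 2)*(a + 1)*(a + 4)*(a)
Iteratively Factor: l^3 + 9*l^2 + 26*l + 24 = (l + 3)*(l^2 + 6*l + 8) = (l + 2)*(l + 3)*(l + 4)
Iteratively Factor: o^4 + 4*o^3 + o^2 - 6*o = (o + 2)*(o^3 + 2*o^2 - 3*o) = (o - 1)*(o + 2)*(o^2 + 3*o) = o*(o - 1)*(o + 2)*(o + 3)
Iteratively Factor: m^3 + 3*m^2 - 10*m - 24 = (m + 2)*(m^2 + m - 12) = (m + 2)*(m + 4)*(m - 3)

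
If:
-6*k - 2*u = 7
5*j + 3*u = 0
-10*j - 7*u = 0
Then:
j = 0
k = -7/6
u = 0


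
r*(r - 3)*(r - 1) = r^3 - 4*r^2 + 3*r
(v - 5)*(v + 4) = v^2 - v - 20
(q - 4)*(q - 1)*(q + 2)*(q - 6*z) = q^4 - 6*q^3*z - 3*q^3 + 18*q^2*z - 6*q^2 + 36*q*z + 8*q - 48*z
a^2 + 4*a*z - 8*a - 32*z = (a - 8)*(a + 4*z)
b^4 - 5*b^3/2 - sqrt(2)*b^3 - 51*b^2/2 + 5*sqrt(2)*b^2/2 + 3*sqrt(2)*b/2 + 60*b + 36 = (b - 3)*(b + 1/2)*(b - 4*sqrt(2))*(b + 3*sqrt(2))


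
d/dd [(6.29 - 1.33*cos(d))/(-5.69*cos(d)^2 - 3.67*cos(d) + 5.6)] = (7.5677*cos(d)^2 - 71.5802*cos(d) - 15.6363)*sin(d)/(32.3761*cos(d)^4 + 41.7646*cos(d)^3 - 50.2591*cos(d)^2 - 41.104*cos(d) + 31.36)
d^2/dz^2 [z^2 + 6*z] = 2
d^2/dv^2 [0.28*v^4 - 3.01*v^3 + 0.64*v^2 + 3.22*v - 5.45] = 3.36*v^2 - 18.06*v + 1.28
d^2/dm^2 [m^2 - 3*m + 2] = 2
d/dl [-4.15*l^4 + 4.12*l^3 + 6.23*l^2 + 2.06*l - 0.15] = -16.6*l^3 + 12.36*l^2 + 12.46*l + 2.06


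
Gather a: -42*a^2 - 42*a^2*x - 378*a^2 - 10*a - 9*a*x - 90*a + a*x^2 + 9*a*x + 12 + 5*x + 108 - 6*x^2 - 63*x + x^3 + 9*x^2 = a^2*(-42*x - 420) + a*(x^2 - 100) + x^3 + 3*x^2 - 58*x + 120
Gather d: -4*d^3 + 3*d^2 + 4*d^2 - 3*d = -4*d^3 + 7*d^2 - 3*d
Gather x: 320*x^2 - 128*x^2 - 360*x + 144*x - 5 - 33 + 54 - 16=192*x^2 - 216*x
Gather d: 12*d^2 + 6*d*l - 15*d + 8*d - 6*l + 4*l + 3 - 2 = 12*d^2 + d*(6*l - 7) - 2*l + 1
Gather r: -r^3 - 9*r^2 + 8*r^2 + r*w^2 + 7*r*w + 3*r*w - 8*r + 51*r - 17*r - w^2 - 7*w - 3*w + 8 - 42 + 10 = -r^3 - r^2 + r*(w^2 + 10*w + 26) - w^2 - 10*w - 24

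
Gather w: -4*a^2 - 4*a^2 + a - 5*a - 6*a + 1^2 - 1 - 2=-8*a^2 - 10*a - 2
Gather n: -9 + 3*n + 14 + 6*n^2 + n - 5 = 6*n^2 + 4*n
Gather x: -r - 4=-r - 4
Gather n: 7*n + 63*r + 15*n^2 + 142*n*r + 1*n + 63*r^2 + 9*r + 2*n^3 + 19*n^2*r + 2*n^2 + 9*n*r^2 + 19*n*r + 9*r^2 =2*n^3 + n^2*(19*r + 17) + n*(9*r^2 + 161*r + 8) + 72*r^2 + 72*r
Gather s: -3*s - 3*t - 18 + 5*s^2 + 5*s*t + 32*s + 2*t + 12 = 5*s^2 + s*(5*t + 29) - t - 6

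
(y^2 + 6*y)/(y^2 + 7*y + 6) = y/(y + 1)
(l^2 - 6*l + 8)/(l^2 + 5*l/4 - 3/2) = 4*(l^2 - 6*l + 8)/(4*l^2 + 5*l - 6)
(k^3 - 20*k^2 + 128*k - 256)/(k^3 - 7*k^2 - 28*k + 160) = (k - 8)/(k + 5)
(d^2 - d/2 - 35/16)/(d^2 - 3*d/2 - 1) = (-16*d^2 + 8*d + 35)/(8*(-2*d^2 + 3*d + 2))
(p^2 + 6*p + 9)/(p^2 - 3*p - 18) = (p + 3)/(p - 6)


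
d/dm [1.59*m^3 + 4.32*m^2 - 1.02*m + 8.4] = 4.77*m^2 + 8.64*m - 1.02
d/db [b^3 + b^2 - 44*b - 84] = 3*b^2 + 2*b - 44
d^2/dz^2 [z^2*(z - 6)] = 6*z - 12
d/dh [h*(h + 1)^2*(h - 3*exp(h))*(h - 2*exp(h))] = (h + 1)*(-h*(h + 1)*(h - 3*exp(h))*(2*exp(h) - 1) - h*(h + 1)*(h - 2*exp(h))*(3*exp(h) - 1) + 2*h*(h - 3*exp(h))*(h - 2*exp(h)) + (h + 1)*(h - 3*exp(h))*(h - 2*exp(h)))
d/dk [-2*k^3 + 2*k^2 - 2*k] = -6*k^2 + 4*k - 2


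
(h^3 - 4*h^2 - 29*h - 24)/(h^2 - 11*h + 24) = (h^2 + 4*h + 3)/(h - 3)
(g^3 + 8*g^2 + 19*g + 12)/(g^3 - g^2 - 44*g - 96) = (g + 1)/(g - 8)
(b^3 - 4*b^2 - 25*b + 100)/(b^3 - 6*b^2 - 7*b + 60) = (b + 5)/(b + 3)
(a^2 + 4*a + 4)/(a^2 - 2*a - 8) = (a + 2)/(a - 4)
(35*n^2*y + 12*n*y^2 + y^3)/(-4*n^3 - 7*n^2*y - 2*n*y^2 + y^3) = y*(35*n^2 + 12*n*y + y^2)/(-4*n^3 - 7*n^2*y - 2*n*y^2 + y^3)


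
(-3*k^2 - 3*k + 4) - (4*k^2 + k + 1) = -7*k^2 - 4*k + 3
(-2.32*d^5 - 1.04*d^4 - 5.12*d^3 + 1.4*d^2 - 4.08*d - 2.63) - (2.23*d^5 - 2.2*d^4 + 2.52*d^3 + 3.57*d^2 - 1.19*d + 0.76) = -4.55*d^5 + 1.16*d^4 - 7.64*d^3 - 2.17*d^2 - 2.89*d - 3.39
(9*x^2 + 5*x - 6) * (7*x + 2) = 63*x^3 + 53*x^2 - 32*x - 12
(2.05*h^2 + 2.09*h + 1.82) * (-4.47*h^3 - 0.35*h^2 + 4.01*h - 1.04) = -9.1635*h^5 - 10.0598*h^4 - 0.646400000000002*h^3 + 5.6119*h^2 + 5.1246*h - 1.8928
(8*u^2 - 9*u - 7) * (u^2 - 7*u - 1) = 8*u^4 - 65*u^3 + 48*u^2 + 58*u + 7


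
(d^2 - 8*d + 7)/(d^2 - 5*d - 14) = (d - 1)/(d + 2)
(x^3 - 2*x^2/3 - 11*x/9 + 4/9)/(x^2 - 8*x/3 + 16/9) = (3*x^2 + 2*x - 1)/(3*x - 4)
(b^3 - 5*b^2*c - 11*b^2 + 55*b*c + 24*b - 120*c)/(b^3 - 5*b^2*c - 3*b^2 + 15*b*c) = (b - 8)/b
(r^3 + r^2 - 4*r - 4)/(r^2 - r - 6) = (r^2 - r - 2)/(r - 3)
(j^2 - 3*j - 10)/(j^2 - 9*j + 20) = (j + 2)/(j - 4)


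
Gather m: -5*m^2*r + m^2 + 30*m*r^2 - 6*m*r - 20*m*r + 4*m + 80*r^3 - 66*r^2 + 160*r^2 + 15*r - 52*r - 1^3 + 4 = m^2*(1 - 5*r) + m*(30*r^2 - 26*r + 4) + 80*r^3 + 94*r^2 - 37*r + 3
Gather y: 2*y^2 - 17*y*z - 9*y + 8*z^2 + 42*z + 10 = 2*y^2 + y*(-17*z - 9) + 8*z^2 + 42*z + 10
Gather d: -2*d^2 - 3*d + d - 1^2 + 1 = -2*d^2 - 2*d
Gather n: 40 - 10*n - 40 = -10*n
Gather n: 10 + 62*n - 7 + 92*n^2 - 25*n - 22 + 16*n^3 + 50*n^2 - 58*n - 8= 16*n^3 + 142*n^2 - 21*n - 27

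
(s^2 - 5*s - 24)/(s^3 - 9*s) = (s - 8)/(s*(s - 3))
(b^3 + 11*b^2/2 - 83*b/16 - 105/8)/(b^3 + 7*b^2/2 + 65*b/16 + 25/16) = (4*b^2 + 17*b - 42)/(4*b^2 + 9*b + 5)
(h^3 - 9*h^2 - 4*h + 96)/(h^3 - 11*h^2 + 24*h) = (h^2 - h - 12)/(h*(h - 3))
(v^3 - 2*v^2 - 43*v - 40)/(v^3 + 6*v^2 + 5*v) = (v - 8)/v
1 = 1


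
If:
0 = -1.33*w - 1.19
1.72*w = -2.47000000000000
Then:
No Solution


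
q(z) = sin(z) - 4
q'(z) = cos(z)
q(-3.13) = -4.01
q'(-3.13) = -1.00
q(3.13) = -3.99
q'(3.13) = -1.00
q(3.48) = -4.33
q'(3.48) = -0.94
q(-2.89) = -4.25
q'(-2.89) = -0.97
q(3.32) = -4.18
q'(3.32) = -0.98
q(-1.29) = -4.96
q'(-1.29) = 0.28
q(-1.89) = -4.95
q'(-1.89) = -0.31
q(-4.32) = -3.08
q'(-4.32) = -0.38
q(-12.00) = -3.46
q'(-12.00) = 0.84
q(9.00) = -3.59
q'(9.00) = -0.91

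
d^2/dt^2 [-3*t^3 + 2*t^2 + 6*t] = 4 - 18*t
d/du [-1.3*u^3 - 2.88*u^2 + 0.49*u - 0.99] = -3.9*u^2 - 5.76*u + 0.49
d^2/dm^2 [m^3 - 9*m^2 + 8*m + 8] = 6*m - 18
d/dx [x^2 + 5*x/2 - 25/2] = 2*x + 5/2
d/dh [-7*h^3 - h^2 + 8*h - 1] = -21*h^2 - 2*h + 8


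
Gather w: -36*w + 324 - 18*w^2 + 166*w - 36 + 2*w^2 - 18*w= -16*w^2 + 112*w + 288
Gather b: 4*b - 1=4*b - 1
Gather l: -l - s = -l - s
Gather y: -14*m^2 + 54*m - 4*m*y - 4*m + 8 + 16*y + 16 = -14*m^2 + 50*m + y*(16 - 4*m) + 24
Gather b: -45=-45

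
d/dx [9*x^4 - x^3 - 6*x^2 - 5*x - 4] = 36*x^3 - 3*x^2 - 12*x - 5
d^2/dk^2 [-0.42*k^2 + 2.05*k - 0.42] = -0.840000000000000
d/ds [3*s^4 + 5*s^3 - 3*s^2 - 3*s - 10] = 12*s^3 + 15*s^2 - 6*s - 3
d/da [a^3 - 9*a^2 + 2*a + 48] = 3*a^2 - 18*a + 2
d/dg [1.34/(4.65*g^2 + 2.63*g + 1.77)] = (-12.462*g - 3.5242)/(4.65*g^2 + 2.63*g + 1.77)^2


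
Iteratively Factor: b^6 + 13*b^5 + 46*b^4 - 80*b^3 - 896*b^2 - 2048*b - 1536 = (b + 4)*(b^5 + 9*b^4 + 10*b^3 - 120*b^2 - 416*b - 384) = (b + 2)*(b + 4)*(b^4 + 7*b^3 - 4*b^2 - 112*b - 192) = (b + 2)*(b + 4)^2*(b^3 + 3*b^2 - 16*b - 48) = (b + 2)*(b + 4)^3*(b^2 - b - 12) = (b + 2)*(b + 3)*(b + 4)^3*(b - 4)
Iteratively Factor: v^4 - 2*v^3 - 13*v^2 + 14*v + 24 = (v + 1)*(v^3 - 3*v^2 - 10*v + 24) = (v - 2)*(v + 1)*(v^2 - v - 12) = (v - 2)*(v + 1)*(v + 3)*(v - 4)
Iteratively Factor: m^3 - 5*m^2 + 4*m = (m - 1)*(m^2 - 4*m) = (m - 4)*(m - 1)*(m)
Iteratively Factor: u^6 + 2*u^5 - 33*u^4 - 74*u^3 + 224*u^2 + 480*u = (u + 4)*(u^5 - 2*u^4 - 25*u^3 + 26*u^2 + 120*u) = (u + 2)*(u + 4)*(u^4 - 4*u^3 - 17*u^2 + 60*u) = (u - 5)*(u + 2)*(u + 4)*(u^3 + u^2 - 12*u) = u*(u - 5)*(u + 2)*(u + 4)*(u^2 + u - 12) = u*(u - 5)*(u + 2)*(u + 4)^2*(u - 3)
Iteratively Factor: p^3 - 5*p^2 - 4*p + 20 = (p - 5)*(p^2 - 4) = (p - 5)*(p + 2)*(p - 2)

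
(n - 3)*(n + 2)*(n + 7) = n^3 + 6*n^2 - 13*n - 42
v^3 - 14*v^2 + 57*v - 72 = (v - 8)*(v - 3)^2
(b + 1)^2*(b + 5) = b^3 + 7*b^2 + 11*b + 5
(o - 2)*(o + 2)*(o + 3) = o^3 + 3*o^2 - 4*o - 12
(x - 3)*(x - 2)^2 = x^3 - 7*x^2 + 16*x - 12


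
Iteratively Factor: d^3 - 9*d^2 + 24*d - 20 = (d - 5)*(d^2 - 4*d + 4) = (d - 5)*(d - 2)*(d - 2)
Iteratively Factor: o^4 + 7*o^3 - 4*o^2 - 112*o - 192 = (o + 4)*(o^3 + 3*o^2 - 16*o - 48) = (o - 4)*(o + 4)*(o^2 + 7*o + 12) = (o - 4)*(o + 4)^2*(o + 3)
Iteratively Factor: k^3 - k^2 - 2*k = (k - 2)*(k^2 + k) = k*(k - 2)*(k + 1)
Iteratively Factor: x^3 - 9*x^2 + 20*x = (x - 4)*(x^2 - 5*x) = (x - 5)*(x - 4)*(x)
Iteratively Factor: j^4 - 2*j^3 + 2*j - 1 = (j - 1)*(j^3 - j^2 - j + 1) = (j - 1)^2*(j^2 - 1) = (j - 1)^2*(j + 1)*(j - 1)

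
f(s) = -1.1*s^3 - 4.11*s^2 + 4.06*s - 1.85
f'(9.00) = -337.22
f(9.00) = -1100.12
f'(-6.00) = -65.42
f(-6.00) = 63.43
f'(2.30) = -32.30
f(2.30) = -27.64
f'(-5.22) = -42.95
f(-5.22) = 21.43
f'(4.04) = -83.01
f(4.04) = -125.06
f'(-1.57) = 8.83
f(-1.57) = -14.10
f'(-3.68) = -10.38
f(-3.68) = -17.63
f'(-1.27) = 9.18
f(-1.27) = -11.38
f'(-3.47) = -7.15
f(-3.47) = -19.47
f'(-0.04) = 4.38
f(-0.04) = -2.02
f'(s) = -3.3*s^2 - 8.22*s + 4.06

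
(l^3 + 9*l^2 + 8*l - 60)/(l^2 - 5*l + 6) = (l^2 + 11*l + 30)/(l - 3)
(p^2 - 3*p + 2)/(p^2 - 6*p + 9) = (p^2 - 3*p + 2)/(p^2 - 6*p + 9)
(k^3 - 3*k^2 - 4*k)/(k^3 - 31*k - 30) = k*(k - 4)/(k^2 - k - 30)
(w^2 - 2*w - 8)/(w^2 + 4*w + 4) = (w - 4)/(w + 2)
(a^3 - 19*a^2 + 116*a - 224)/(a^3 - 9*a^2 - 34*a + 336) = (a - 4)/(a + 6)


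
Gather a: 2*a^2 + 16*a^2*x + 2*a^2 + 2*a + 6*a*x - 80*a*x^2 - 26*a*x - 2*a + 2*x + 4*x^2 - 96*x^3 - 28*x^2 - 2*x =a^2*(16*x + 4) + a*(-80*x^2 - 20*x) - 96*x^3 - 24*x^2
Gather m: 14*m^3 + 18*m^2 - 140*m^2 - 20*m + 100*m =14*m^3 - 122*m^2 + 80*m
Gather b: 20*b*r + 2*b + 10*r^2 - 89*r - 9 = b*(20*r + 2) + 10*r^2 - 89*r - 9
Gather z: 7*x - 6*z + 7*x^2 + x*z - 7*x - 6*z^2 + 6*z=7*x^2 + x*z - 6*z^2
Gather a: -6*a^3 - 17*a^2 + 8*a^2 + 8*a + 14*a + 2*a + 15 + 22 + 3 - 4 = -6*a^3 - 9*a^2 + 24*a + 36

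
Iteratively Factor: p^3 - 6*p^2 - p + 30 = (p - 3)*(p^2 - 3*p - 10) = (p - 5)*(p - 3)*(p + 2)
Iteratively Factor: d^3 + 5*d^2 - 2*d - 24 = (d + 3)*(d^2 + 2*d - 8) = (d + 3)*(d + 4)*(d - 2)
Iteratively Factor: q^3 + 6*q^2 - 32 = (q + 4)*(q^2 + 2*q - 8) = (q - 2)*(q + 4)*(q + 4)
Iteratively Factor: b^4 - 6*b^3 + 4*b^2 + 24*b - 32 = (b - 2)*(b^3 - 4*b^2 - 4*b + 16) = (b - 2)*(b + 2)*(b^2 - 6*b + 8) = (b - 4)*(b - 2)*(b + 2)*(b - 2)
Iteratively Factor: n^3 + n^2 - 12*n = (n)*(n^2 + n - 12) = n*(n + 4)*(n - 3)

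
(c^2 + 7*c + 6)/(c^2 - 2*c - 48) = (c + 1)/(c - 8)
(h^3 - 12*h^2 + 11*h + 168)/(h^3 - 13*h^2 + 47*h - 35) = (h^2 - 5*h - 24)/(h^2 - 6*h + 5)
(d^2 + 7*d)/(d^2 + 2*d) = (d + 7)/(d + 2)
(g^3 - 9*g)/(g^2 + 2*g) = (g^2 - 9)/(g + 2)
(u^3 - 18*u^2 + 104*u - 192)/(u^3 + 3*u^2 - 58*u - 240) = (u^2 - 10*u + 24)/(u^2 + 11*u + 30)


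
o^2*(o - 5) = o^3 - 5*o^2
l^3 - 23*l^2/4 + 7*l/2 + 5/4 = (l - 5)*(l - 1)*(l + 1/4)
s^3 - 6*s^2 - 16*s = s*(s - 8)*(s + 2)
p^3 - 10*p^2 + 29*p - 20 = (p - 5)*(p - 4)*(p - 1)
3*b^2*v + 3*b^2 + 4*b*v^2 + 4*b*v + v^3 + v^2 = (b + v)*(3*b + v)*(v + 1)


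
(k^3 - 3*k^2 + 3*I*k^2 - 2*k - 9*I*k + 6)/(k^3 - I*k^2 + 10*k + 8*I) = (k - 3)/(k - 4*I)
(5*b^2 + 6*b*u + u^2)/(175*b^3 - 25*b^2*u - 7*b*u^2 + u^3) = (b + u)/(35*b^2 - 12*b*u + u^2)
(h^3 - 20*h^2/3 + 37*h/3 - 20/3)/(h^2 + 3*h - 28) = (3*h^2 - 8*h + 5)/(3*(h + 7))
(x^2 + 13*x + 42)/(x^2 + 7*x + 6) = (x + 7)/(x + 1)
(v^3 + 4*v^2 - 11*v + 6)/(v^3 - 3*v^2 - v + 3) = (v^2 + 5*v - 6)/(v^2 - 2*v - 3)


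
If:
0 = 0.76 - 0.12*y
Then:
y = 6.33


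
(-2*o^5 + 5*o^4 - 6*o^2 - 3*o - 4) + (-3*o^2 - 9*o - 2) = -2*o^5 + 5*o^4 - 9*o^2 - 12*o - 6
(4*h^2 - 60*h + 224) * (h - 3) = 4*h^3 - 72*h^2 + 404*h - 672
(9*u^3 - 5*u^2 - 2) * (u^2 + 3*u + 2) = 9*u^5 + 22*u^4 + 3*u^3 - 12*u^2 - 6*u - 4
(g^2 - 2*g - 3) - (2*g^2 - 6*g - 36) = -g^2 + 4*g + 33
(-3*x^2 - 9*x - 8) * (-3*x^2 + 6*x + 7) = 9*x^4 + 9*x^3 - 51*x^2 - 111*x - 56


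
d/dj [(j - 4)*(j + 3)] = 2*j - 1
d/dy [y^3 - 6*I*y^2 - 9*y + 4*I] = 3*y^2 - 12*I*y - 9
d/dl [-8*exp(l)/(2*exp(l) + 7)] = -56*exp(l)/(2*exp(l) + 7)^2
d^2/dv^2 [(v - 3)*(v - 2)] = 2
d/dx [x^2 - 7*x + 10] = 2*x - 7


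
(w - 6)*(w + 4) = w^2 - 2*w - 24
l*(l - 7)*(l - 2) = l^3 - 9*l^2 + 14*l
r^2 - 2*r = r*(r - 2)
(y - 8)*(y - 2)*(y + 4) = y^3 - 6*y^2 - 24*y + 64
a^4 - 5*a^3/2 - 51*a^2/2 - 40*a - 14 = (a - 7)*(a + 1/2)*(a + 2)^2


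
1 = 1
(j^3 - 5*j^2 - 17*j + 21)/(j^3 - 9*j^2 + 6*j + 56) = (j^2 + 2*j - 3)/(j^2 - 2*j - 8)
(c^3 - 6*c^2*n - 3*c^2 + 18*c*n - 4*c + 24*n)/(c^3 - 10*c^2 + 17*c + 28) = (c - 6*n)/(c - 7)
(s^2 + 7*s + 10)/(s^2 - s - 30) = (s + 2)/(s - 6)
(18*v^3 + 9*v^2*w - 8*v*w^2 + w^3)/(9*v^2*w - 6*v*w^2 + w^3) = (6*v^2 + 5*v*w - w^2)/(w*(3*v - w))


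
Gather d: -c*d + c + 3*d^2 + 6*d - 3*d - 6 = c + 3*d^2 + d*(3 - c) - 6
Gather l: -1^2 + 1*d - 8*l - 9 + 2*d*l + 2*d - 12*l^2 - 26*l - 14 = 3*d - 12*l^2 + l*(2*d - 34) - 24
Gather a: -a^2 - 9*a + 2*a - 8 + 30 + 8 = -a^2 - 7*a + 30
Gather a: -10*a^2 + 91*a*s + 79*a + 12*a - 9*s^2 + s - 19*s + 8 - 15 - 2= -10*a^2 + a*(91*s + 91) - 9*s^2 - 18*s - 9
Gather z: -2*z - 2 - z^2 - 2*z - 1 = -z^2 - 4*z - 3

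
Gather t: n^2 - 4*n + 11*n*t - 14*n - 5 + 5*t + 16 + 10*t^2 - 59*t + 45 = n^2 - 18*n + 10*t^2 + t*(11*n - 54) + 56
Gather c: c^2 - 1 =c^2 - 1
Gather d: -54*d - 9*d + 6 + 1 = 7 - 63*d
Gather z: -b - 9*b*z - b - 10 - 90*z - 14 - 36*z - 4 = -2*b + z*(-9*b - 126) - 28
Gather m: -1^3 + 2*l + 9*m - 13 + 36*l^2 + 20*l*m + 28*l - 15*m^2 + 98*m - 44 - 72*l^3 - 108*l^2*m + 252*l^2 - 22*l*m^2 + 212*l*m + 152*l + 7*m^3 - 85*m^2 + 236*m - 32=-72*l^3 + 288*l^2 + 182*l + 7*m^3 + m^2*(-22*l - 100) + m*(-108*l^2 + 232*l + 343) - 90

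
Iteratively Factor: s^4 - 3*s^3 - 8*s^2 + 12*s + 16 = (s - 4)*(s^3 + s^2 - 4*s - 4) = (s - 4)*(s + 1)*(s^2 - 4) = (s - 4)*(s - 2)*(s + 1)*(s + 2)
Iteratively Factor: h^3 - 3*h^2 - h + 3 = (h - 1)*(h^2 - 2*h - 3) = (h - 3)*(h - 1)*(h + 1)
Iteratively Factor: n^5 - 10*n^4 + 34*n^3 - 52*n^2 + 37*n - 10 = (n - 1)*(n^4 - 9*n^3 + 25*n^2 - 27*n + 10) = (n - 2)*(n - 1)*(n^3 - 7*n^2 + 11*n - 5) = (n - 2)*(n - 1)^2*(n^2 - 6*n + 5) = (n - 2)*(n - 1)^3*(n - 5)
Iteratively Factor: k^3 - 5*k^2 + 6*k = (k - 2)*(k^2 - 3*k) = (k - 3)*(k - 2)*(k)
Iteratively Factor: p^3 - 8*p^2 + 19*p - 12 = (p - 3)*(p^2 - 5*p + 4) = (p - 4)*(p - 3)*(p - 1)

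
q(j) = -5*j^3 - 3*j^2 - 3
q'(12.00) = -2232.00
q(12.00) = -9075.00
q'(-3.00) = -117.00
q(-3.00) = 105.00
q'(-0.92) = -7.18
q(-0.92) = -1.65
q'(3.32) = -185.26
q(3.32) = -219.04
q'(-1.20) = -14.40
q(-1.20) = 1.32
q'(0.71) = -11.82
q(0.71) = -6.30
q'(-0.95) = -7.84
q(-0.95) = -1.42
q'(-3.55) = -167.74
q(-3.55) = 182.89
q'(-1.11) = -11.82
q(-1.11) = 0.14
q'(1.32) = -34.06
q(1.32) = -19.73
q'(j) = -15*j^2 - 6*j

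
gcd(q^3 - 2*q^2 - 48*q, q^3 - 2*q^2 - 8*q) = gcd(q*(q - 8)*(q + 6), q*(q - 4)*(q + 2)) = q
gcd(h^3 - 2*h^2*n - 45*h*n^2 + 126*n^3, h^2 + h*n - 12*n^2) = h - 3*n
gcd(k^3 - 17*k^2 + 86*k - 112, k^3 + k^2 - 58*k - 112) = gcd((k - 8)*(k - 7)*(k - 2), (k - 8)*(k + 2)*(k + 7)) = k - 8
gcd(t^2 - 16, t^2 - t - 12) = t - 4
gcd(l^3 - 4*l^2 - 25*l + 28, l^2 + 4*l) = l + 4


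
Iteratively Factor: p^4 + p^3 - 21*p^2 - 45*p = (p + 3)*(p^3 - 2*p^2 - 15*p) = (p - 5)*(p + 3)*(p^2 + 3*p) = (p - 5)*(p + 3)^2*(p)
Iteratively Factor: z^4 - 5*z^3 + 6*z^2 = (z - 3)*(z^3 - 2*z^2) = z*(z - 3)*(z^2 - 2*z) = z*(z - 3)*(z - 2)*(z)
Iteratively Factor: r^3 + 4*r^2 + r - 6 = (r + 3)*(r^2 + r - 2) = (r + 2)*(r + 3)*(r - 1)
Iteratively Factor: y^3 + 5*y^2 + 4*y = (y)*(y^2 + 5*y + 4) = y*(y + 4)*(y + 1)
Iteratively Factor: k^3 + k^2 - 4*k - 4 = (k + 2)*(k^2 - k - 2) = (k + 1)*(k + 2)*(k - 2)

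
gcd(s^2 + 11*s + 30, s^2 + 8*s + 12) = s + 6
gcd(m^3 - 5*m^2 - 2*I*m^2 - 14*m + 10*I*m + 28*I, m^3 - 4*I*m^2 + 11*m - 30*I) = m - 2*I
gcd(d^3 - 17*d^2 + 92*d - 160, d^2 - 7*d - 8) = d - 8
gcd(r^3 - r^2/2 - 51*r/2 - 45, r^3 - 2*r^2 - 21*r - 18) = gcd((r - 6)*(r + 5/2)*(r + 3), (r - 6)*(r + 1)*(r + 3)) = r^2 - 3*r - 18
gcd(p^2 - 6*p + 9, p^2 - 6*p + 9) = p^2 - 6*p + 9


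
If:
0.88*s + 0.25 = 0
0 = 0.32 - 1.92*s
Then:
No Solution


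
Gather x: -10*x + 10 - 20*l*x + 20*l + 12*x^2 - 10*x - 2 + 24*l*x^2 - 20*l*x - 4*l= 16*l + x^2*(24*l + 12) + x*(-40*l - 20) + 8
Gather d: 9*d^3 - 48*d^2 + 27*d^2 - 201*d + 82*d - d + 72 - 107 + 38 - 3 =9*d^3 - 21*d^2 - 120*d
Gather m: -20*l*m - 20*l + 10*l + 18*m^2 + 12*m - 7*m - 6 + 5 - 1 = -10*l + 18*m^2 + m*(5 - 20*l) - 2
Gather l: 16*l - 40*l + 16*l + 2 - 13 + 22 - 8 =3 - 8*l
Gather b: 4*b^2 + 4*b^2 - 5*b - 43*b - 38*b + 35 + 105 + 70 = 8*b^2 - 86*b + 210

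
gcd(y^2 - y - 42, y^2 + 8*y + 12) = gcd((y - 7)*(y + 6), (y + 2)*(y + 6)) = y + 6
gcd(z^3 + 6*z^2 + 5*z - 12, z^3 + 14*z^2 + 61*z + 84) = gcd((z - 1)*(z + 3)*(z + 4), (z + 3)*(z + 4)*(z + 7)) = z^2 + 7*z + 12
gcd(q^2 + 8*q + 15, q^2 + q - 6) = q + 3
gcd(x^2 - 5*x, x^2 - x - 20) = x - 5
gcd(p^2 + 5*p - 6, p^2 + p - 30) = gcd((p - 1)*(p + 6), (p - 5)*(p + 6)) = p + 6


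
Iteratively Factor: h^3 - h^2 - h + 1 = (h - 1)*(h^2 - 1) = (h - 1)*(h + 1)*(h - 1)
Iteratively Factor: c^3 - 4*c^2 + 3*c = (c - 3)*(c^2 - c) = c*(c - 3)*(c - 1)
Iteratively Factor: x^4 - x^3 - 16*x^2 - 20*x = (x - 5)*(x^3 + 4*x^2 + 4*x) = (x - 5)*(x + 2)*(x^2 + 2*x) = x*(x - 5)*(x + 2)*(x + 2)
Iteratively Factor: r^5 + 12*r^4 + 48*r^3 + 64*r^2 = (r + 4)*(r^4 + 8*r^3 + 16*r^2) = r*(r + 4)*(r^3 + 8*r^2 + 16*r) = r^2*(r + 4)*(r^2 + 8*r + 16) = r^2*(r + 4)^2*(r + 4)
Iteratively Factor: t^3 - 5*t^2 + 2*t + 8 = (t + 1)*(t^2 - 6*t + 8) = (t - 4)*(t + 1)*(t - 2)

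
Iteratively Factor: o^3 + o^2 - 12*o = (o)*(o^2 + o - 12) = o*(o + 4)*(o - 3)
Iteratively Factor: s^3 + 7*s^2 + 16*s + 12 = (s + 2)*(s^2 + 5*s + 6) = (s + 2)*(s + 3)*(s + 2)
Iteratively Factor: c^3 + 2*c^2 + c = (c + 1)*(c^2 + c) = (c + 1)^2*(c)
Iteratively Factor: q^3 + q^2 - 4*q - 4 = (q - 2)*(q^2 + 3*q + 2) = (q - 2)*(q + 2)*(q + 1)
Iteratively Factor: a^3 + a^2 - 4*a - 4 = (a + 2)*(a^2 - a - 2) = (a - 2)*(a + 2)*(a + 1)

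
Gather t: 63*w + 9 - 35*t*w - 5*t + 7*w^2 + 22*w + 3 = t*(-35*w - 5) + 7*w^2 + 85*w + 12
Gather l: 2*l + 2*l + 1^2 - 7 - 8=4*l - 14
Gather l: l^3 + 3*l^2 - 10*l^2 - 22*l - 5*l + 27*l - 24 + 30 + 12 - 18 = l^3 - 7*l^2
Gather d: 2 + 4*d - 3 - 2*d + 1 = 2*d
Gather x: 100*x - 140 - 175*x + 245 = 105 - 75*x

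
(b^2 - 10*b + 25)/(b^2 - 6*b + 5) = (b - 5)/(b - 1)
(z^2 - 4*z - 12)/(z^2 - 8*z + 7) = (z^2 - 4*z - 12)/(z^2 - 8*z + 7)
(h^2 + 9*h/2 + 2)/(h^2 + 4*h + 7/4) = 2*(h + 4)/(2*h + 7)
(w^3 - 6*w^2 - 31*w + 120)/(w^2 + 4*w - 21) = (w^2 - 3*w - 40)/(w + 7)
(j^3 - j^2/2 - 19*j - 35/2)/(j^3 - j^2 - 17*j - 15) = (j + 7/2)/(j + 3)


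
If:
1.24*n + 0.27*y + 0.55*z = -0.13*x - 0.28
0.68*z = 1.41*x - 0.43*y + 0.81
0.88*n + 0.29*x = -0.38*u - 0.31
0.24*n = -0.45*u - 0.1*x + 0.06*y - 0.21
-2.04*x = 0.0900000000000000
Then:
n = -0.47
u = 0.30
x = -0.04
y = 3.83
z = -1.32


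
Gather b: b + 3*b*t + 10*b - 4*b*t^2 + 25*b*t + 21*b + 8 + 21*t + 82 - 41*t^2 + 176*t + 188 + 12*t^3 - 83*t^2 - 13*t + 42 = b*(-4*t^2 + 28*t + 32) + 12*t^3 - 124*t^2 + 184*t + 320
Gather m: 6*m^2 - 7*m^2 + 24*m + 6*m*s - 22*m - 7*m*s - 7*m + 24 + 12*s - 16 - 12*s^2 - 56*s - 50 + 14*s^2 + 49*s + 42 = -m^2 + m*(-s - 5) + 2*s^2 + 5*s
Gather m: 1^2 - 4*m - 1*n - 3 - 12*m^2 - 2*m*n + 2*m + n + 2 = -12*m^2 + m*(-2*n - 2)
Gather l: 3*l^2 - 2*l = 3*l^2 - 2*l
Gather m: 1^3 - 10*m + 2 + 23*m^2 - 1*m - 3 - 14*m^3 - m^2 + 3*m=-14*m^3 + 22*m^2 - 8*m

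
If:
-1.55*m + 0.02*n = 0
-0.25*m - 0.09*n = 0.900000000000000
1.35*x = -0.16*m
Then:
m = -0.12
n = -9.65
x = 0.01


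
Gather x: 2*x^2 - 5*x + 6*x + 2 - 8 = 2*x^2 + x - 6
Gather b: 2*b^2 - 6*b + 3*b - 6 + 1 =2*b^2 - 3*b - 5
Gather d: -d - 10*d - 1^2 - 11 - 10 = -11*d - 22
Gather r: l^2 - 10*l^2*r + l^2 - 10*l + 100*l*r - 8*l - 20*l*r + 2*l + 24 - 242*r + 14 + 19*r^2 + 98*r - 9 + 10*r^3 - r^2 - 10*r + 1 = 2*l^2 - 16*l + 10*r^3 + 18*r^2 + r*(-10*l^2 + 80*l - 154) + 30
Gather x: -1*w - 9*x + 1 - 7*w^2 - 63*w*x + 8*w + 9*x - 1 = -7*w^2 - 63*w*x + 7*w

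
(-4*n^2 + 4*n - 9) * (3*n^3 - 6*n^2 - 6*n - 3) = -12*n^5 + 36*n^4 - 27*n^3 + 42*n^2 + 42*n + 27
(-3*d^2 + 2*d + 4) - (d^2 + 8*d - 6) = -4*d^2 - 6*d + 10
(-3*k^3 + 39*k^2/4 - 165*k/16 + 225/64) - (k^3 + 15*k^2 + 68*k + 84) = -4*k^3 - 21*k^2/4 - 1253*k/16 - 5151/64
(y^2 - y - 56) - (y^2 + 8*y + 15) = -9*y - 71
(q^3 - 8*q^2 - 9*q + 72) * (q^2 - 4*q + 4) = q^5 - 12*q^4 + 27*q^3 + 76*q^2 - 324*q + 288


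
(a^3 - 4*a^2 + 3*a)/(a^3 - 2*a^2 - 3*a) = (a - 1)/(a + 1)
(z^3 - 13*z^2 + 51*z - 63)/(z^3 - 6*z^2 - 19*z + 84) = (z - 3)/(z + 4)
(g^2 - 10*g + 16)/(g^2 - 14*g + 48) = (g - 2)/(g - 6)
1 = 1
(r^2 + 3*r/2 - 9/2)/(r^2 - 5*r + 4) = (2*r^2 + 3*r - 9)/(2*(r^2 - 5*r + 4))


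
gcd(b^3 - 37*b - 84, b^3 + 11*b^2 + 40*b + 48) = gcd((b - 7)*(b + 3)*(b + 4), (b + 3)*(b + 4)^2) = b^2 + 7*b + 12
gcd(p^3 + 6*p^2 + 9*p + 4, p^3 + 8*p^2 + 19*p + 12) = p^2 + 5*p + 4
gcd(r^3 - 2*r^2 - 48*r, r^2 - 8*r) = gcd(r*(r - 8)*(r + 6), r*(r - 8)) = r^2 - 8*r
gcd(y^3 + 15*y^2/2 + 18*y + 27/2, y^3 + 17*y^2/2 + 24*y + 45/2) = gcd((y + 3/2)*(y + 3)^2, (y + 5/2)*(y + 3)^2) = y^2 + 6*y + 9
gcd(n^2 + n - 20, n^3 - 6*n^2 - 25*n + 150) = n + 5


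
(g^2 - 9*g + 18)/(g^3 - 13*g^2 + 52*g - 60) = (g - 3)/(g^2 - 7*g + 10)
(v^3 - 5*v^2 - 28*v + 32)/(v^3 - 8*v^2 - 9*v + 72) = (v^2 + 3*v - 4)/(v^2 - 9)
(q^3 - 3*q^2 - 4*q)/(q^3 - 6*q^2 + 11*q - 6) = q*(q^2 - 3*q - 4)/(q^3 - 6*q^2 + 11*q - 6)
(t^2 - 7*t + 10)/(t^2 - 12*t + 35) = (t - 2)/(t - 7)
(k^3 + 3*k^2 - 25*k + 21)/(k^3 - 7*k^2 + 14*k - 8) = (k^2 + 4*k - 21)/(k^2 - 6*k + 8)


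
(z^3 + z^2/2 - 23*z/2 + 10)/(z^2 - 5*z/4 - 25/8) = 4*(z^2 + 3*z - 4)/(4*z + 5)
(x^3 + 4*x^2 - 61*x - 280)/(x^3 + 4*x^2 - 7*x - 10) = (x^2 - x - 56)/(x^2 - x - 2)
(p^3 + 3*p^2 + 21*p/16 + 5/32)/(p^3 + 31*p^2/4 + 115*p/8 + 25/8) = (p + 1/4)/(p + 5)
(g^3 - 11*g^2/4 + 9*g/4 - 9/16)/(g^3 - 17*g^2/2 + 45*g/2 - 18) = (8*g^2 - 10*g + 3)/(8*(g^2 - 7*g + 12))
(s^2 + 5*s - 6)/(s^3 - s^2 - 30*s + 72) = (s - 1)/(s^2 - 7*s + 12)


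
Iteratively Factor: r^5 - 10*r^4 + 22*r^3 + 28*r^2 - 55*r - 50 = (r - 5)*(r^4 - 5*r^3 - 3*r^2 + 13*r + 10) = (r - 5)*(r - 2)*(r^3 - 3*r^2 - 9*r - 5) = (r - 5)^2*(r - 2)*(r^2 + 2*r + 1) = (r - 5)^2*(r - 2)*(r + 1)*(r + 1)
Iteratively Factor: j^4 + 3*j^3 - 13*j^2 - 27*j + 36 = (j + 4)*(j^3 - j^2 - 9*j + 9) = (j - 1)*(j + 4)*(j^2 - 9) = (j - 3)*(j - 1)*(j + 4)*(j + 3)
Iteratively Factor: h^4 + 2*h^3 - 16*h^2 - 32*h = (h)*(h^3 + 2*h^2 - 16*h - 32) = h*(h + 2)*(h^2 - 16) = h*(h + 2)*(h + 4)*(h - 4)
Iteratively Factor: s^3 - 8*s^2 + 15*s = (s - 5)*(s^2 - 3*s) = (s - 5)*(s - 3)*(s)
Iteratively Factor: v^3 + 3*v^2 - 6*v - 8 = (v + 4)*(v^2 - v - 2) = (v - 2)*(v + 4)*(v + 1)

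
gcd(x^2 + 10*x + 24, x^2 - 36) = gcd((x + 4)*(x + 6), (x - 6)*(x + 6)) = x + 6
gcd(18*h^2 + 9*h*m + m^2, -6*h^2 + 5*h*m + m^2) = 6*h + m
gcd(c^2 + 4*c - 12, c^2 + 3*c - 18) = c + 6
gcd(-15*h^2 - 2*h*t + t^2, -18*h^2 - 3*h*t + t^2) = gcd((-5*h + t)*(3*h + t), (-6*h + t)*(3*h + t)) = 3*h + t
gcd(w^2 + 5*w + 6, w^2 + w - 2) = w + 2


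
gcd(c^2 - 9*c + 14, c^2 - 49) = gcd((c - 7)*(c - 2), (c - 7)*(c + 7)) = c - 7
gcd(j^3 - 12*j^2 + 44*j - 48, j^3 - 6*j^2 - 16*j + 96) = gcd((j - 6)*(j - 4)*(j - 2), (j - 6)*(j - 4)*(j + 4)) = j^2 - 10*j + 24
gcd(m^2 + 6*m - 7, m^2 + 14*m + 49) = m + 7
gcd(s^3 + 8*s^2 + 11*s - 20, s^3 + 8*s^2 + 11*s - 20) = s^3 + 8*s^2 + 11*s - 20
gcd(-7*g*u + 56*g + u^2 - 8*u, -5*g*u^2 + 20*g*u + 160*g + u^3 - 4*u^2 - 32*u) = u - 8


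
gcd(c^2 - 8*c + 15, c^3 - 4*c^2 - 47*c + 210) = c - 5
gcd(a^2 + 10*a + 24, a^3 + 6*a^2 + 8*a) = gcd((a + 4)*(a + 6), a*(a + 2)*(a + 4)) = a + 4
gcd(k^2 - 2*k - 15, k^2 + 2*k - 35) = k - 5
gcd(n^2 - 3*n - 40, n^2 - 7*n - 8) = n - 8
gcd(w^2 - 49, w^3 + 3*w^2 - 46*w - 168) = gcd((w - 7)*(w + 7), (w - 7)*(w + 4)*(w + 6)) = w - 7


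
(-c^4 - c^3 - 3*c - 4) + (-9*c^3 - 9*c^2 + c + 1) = -c^4 - 10*c^3 - 9*c^2 - 2*c - 3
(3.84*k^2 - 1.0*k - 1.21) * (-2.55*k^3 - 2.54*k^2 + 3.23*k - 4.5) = -9.792*k^5 - 7.2036*k^4 + 18.0287*k^3 - 17.4366*k^2 + 0.5917*k + 5.445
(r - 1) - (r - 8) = 7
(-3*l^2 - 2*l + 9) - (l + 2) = -3*l^2 - 3*l + 7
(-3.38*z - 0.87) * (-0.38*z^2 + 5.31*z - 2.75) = 1.2844*z^3 - 17.6172*z^2 + 4.6753*z + 2.3925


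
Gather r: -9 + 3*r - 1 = 3*r - 10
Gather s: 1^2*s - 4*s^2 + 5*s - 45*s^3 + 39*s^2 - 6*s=-45*s^3 + 35*s^2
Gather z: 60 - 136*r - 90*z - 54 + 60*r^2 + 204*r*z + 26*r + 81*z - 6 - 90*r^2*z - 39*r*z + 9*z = 60*r^2 - 110*r + z*(-90*r^2 + 165*r)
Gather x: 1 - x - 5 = -x - 4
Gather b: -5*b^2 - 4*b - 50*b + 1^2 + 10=-5*b^2 - 54*b + 11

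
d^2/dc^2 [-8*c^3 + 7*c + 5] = -48*c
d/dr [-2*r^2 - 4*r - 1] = -4*r - 4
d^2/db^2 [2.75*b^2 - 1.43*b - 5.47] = 5.50000000000000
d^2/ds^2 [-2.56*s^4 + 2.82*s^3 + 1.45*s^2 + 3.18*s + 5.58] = -30.72*s^2 + 16.92*s + 2.9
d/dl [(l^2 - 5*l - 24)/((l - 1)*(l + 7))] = (11*l^2 + 34*l + 179)/(l^4 + 12*l^3 + 22*l^2 - 84*l + 49)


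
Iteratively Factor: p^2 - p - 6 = (p - 3)*(p + 2)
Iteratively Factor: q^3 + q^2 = (q)*(q^2 + q) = q^2*(q + 1)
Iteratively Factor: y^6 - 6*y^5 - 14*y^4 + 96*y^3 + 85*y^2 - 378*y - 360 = (y + 2)*(y^5 - 8*y^4 + 2*y^3 + 92*y^2 - 99*y - 180) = (y - 4)*(y + 2)*(y^4 - 4*y^3 - 14*y^2 + 36*y + 45) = (y - 4)*(y - 3)*(y + 2)*(y^3 - y^2 - 17*y - 15) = (y - 4)*(y - 3)*(y + 1)*(y + 2)*(y^2 - 2*y - 15) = (y - 5)*(y - 4)*(y - 3)*(y + 1)*(y + 2)*(y + 3)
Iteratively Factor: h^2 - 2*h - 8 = (h + 2)*(h - 4)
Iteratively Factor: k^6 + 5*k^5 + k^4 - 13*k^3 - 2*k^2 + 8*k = (k - 1)*(k^5 + 6*k^4 + 7*k^3 - 6*k^2 - 8*k) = (k - 1)*(k + 2)*(k^4 + 4*k^3 - k^2 - 4*k) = (k - 1)*(k + 2)*(k + 4)*(k^3 - k) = k*(k - 1)*(k + 2)*(k + 4)*(k^2 - 1) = k*(k - 1)*(k + 1)*(k + 2)*(k + 4)*(k - 1)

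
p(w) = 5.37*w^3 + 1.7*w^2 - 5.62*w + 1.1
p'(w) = 16.11*w^2 + 3.4*w - 5.62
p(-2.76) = -83.34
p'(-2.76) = 107.72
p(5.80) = 1073.44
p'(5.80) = 556.04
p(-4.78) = -519.68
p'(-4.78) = 346.22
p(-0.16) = 2.02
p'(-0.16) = -5.75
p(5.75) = 1045.88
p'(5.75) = 546.57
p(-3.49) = -186.85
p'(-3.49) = 178.74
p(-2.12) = -30.51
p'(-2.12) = 59.58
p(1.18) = 5.66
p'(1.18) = 20.82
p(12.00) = 9457.82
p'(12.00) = 2355.02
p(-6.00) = -1063.90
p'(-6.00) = 553.94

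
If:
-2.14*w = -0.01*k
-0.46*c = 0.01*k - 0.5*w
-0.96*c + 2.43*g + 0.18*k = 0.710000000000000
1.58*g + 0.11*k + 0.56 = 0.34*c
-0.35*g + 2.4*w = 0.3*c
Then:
No Solution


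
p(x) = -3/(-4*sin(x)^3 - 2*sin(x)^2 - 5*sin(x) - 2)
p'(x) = -3*(12*sin(x)^2*cos(x) + 4*sin(x)*cos(x) + 5*cos(x))/(-4*sin(x)^3 - 2*sin(x)^2 - 5*sin(x) - 2)^2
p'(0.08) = -2.77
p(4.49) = -0.64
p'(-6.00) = -1.53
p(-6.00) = 0.82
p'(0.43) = -1.07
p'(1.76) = 0.07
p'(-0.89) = -2.64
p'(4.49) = 0.38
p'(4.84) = -0.20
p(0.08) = 1.24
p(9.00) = 0.64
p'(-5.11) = -0.17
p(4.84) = -0.61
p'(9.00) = 1.08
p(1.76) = 0.24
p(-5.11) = 0.26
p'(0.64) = -0.65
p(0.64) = 0.46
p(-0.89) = -1.17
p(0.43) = 0.64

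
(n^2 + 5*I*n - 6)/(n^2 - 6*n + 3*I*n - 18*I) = (n + 2*I)/(n - 6)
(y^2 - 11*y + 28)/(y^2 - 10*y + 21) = (y - 4)/(y - 3)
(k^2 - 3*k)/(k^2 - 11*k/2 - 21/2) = 2*k*(3 - k)/(-2*k^2 + 11*k + 21)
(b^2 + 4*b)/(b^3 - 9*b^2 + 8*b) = (b + 4)/(b^2 - 9*b + 8)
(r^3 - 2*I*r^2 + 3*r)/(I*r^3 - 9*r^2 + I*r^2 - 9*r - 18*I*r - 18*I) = r*(-I*r^2 - 2*r - 3*I)/(r^3 + r^2*(1 + 9*I) + 9*r*(-2 + I) - 18)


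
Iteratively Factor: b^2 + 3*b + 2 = (b + 2)*(b + 1)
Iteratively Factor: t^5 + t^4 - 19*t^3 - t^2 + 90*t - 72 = (t - 3)*(t^4 + 4*t^3 - 7*t^2 - 22*t + 24) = (t - 3)*(t + 4)*(t^3 - 7*t + 6) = (t - 3)*(t - 2)*(t + 4)*(t^2 + 2*t - 3) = (t - 3)*(t - 2)*(t + 3)*(t + 4)*(t - 1)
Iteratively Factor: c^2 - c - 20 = (c - 5)*(c + 4)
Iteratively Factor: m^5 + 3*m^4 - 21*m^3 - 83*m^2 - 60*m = (m + 4)*(m^4 - m^3 - 17*m^2 - 15*m) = (m - 5)*(m + 4)*(m^3 + 4*m^2 + 3*m) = (m - 5)*(m + 1)*(m + 4)*(m^2 + 3*m) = m*(m - 5)*(m + 1)*(m + 4)*(m + 3)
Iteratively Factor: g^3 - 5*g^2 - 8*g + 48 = (g - 4)*(g^2 - g - 12) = (g - 4)^2*(g + 3)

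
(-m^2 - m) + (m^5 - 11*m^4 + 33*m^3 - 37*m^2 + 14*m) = m^5 - 11*m^4 + 33*m^3 - 38*m^2 + 13*m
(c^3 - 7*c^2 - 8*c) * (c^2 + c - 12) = c^5 - 6*c^4 - 27*c^3 + 76*c^2 + 96*c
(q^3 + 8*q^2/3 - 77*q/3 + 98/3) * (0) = 0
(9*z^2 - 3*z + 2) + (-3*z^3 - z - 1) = -3*z^3 + 9*z^2 - 4*z + 1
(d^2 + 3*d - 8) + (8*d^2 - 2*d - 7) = 9*d^2 + d - 15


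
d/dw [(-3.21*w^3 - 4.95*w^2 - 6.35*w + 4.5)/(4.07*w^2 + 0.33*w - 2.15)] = (-13.0647*w^4 - 2.1186*w^3 + 44.9155*w^2 - 15.345*w + 12.1675)/(16.5649*w^4 + 2.6862*w^3 - 17.3921*w^2 - 1.419*w + 4.6225)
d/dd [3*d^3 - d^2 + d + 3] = 9*d^2 - 2*d + 1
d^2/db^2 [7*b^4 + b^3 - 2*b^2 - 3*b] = 84*b^2 + 6*b - 4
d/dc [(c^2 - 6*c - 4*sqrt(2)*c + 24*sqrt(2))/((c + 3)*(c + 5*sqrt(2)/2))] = (18*c^2 + 13*sqrt(2)*c^2 - 66*sqrt(2)*c - 360 - 234*sqrt(2))/(2*c^4 + 12*c^3 + 10*sqrt(2)*c^3 + 43*c^2 + 60*sqrt(2)*c^2 + 90*sqrt(2)*c + 150*c + 225)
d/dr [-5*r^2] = -10*r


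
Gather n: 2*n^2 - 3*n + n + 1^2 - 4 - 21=2*n^2 - 2*n - 24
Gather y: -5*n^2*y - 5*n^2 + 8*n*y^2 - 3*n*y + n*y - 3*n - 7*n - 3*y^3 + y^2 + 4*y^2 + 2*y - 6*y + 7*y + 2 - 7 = -5*n^2 - 10*n - 3*y^3 + y^2*(8*n + 5) + y*(-5*n^2 - 2*n + 3) - 5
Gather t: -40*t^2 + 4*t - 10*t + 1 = -40*t^2 - 6*t + 1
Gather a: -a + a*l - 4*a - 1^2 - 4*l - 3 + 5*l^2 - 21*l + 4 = a*(l - 5) + 5*l^2 - 25*l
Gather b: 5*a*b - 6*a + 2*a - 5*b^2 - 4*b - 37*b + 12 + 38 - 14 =-4*a - 5*b^2 + b*(5*a - 41) + 36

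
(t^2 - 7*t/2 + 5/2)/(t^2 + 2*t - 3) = (t - 5/2)/(t + 3)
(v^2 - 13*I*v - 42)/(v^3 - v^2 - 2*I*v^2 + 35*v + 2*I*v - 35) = (v - 6*I)/(v^2 + v*(-1 + 5*I) - 5*I)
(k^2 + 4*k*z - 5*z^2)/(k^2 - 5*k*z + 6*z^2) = (k^2 + 4*k*z - 5*z^2)/(k^2 - 5*k*z + 6*z^2)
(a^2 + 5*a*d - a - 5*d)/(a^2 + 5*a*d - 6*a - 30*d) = (a - 1)/(a - 6)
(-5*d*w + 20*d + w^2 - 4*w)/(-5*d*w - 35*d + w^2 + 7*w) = (w - 4)/(w + 7)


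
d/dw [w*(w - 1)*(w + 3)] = 3*w^2 + 4*w - 3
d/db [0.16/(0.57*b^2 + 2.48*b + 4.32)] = (-0.1824*b - 0.3968)/(0.57*b^2 + 2.48*b + 4.32)^2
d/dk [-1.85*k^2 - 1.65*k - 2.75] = -3.7*k - 1.65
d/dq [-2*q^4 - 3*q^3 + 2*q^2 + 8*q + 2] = -8*q^3 - 9*q^2 + 4*q + 8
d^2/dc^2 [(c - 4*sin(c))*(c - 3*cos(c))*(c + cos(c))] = 4*c^2*sin(c) + 2*c^2*cos(c) + 8*c*sin(c) - 16*c*sin(2*c) - 16*c*cos(c) + 6*c*cos(2*c) + 6*c - 11*sin(c) + 6*sin(2*c) - 27*sin(3*c) - 4*cos(c) + 16*cos(2*c)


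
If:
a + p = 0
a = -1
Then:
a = -1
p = 1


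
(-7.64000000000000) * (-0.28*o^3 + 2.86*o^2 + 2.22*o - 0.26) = 2.1392*o^3 - 21.8504*o^2 - 16.9608*o + 1.9864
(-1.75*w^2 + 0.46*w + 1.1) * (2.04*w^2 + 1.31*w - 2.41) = -3.57*w^4 - 1.3541*w^3 + 7.0641*w^2 + 0.3324*w - 2.651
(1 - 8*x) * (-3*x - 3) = 24*x^2 + 21*x - 3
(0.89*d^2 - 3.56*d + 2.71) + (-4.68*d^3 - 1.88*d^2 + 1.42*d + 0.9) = -4.68*d^3 - 0.99*d^2 - 2.14*d + 3.61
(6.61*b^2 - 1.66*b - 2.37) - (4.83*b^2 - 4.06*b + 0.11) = 1.78*b^2 + 2.4*b - 2.48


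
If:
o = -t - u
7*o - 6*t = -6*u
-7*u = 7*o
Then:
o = 0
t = 0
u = 0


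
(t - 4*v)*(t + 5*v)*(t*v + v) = t^3*v + t^2*v^2 + t^2*v - 20*t*v^3 + t*v^2 - 20*v^3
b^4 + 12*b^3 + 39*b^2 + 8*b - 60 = (b - 1)*(b + 2)*(b + 5)*(b + 6)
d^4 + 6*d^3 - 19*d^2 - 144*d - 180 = (d - 5)*(d + 2)*(d + 3)*(d + 6)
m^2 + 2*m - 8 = (m - 2)*(m + 4)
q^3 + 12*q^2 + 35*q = q*(q + 5)*(q + 7)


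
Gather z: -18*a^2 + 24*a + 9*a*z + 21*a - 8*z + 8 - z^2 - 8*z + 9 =-18*a^2 + 45*a - z^2 + z*(9*a - 16) + 17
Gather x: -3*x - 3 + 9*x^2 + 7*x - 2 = 9*x^2 + 4*x - 5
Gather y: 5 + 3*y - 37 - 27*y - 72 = -24*y - 104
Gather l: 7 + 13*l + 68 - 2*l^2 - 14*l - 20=-2*l^2 - l + 55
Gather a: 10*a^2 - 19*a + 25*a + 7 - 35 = 10*a^2 + 6*a - 28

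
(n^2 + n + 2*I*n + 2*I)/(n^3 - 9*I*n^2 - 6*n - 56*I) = (n + 1)/(n^2 - 11*I*n - 28)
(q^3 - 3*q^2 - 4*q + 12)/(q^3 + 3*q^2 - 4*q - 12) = (q - 3)/(q + 3)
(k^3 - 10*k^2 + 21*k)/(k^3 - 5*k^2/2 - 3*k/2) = 2*(k - 7)/(2*k + 1)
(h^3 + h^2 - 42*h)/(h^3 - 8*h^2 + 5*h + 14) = h*(h^2 + h - 42)/(h^3 - 8*h^2 + 5*h + 14)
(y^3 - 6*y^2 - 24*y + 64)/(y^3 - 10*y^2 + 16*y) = (y + 4)/y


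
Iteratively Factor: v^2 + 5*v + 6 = (v + 3)*(v + 2)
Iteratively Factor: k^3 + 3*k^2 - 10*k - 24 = (k + 2)*(k^2 + k - 12) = (k + 2)*(k + 4)*(k - 3)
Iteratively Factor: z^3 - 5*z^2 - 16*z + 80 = (z + 4)*(z^2 - 9*z + 20) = (z - 4)*(z + 4)*(z - 5)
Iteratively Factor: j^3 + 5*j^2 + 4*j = (j)*(j^2 + 5*j + 4) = j*(j + 4)*(j + 1)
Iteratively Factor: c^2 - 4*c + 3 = (c - 3)*(c - 1)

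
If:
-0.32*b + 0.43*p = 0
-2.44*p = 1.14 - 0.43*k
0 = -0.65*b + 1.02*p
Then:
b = 0.00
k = 2.65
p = 0.00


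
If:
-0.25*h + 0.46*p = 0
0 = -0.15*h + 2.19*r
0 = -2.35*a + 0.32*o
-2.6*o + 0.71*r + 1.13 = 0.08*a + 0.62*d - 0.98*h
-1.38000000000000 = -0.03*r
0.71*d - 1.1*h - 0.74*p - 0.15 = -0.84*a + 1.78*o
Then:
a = -6.34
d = 1311.99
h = 671.60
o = -46.53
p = 365.00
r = 46.00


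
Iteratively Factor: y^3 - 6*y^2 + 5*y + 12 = (y - 3)*(y^2 - 3*y - 4) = (y - 4)*(y - 3)*(y + 1)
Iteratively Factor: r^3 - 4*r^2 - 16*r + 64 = (r + 4)*(r^2 - 8*r + 16) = (r - 4)*(r + 4)*(r - 4)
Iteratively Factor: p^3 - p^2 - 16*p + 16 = (p + 4)*(p^2 - 5*p + 4) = (p - 4)*(p + 4)*(p - 1)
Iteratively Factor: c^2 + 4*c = (c)*(c + 4)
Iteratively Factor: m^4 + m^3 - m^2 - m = (m + 1)*(m^3 - m) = (m + 1)^2*(m^2 - m) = m*(m + 1)^2*(m - 1)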